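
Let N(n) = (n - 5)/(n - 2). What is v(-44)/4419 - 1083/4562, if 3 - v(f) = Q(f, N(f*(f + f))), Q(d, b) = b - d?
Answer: -1605204232/6501431655 ≈ -0.24690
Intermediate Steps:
N(n) = (-5 + n)/(-2 + n)
v(f) = 3 + f - (-5 + 2*f**2)/(-2 + 2*f**2) (v(f) = 3 - ((-5 + f*(f + f))/(-2 + f*(f + f)) - f) = 3 - ((-5 + f*(2*f))/(-2 + f*(2*f)) - f) = 3 - ((-5 + 2*f**2)/(-2 + 2*f**2) - f) = 3 - (-f + (-5 + 2*f**2)/(-2 + 2*f**2)) = 3 + (f - (-5 + 2*f**2)/(-2 + 2*f**2)) = 3 + f - (-5 + 2*f**2)/(-2 + 2*f**2))
v(-44)/4419 - 1083/4562 = ((-1/2 + (-44)**3 - 1*(-44) + 2*(-44)**2)/(-1 + (-44)**2))/4419 - 1083/4562 = ((-1/2 - 85184 + 44 + 2*1936)/(-1 + 1936))*(1/4419) - 1083*1/4562 = ((-1/2 - 85184 + 44 + 3872)/1935)*(1/4419) - 1083/4562 = ((1/1935)*(-162537/2))*(1/4419) - 1083/4562 = -54179/1290*1/4419 - 1083/4562 = -54179/5700510 - 1083/4562 = -1605204232/6501431655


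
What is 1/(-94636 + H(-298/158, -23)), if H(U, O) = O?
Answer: -1/94659 ≈ -1.0564e-5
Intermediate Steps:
1/(-94636 + H(-298/158, -23)) = 1/(-94636 - 23) = 1/(-94659) = -1/94659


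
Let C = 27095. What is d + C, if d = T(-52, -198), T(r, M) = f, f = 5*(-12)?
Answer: 27035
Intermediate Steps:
f = -60
T(r, M) = -60
d = -60
d + C = -60 + 27095 = 27035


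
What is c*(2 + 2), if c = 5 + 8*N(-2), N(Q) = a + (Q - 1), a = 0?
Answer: -76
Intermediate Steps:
N(Q) = -1 + Q (N(Q) = 0 + (Q - 1) = 0 + (-1 + Q) = -1 + Q)
c = -19 (c = 5 + 8*(-1 - 2) = 5 + 8*(-3) = 5 - 24 = -19)
c*(2 + 2) = -19*(2 + 2) = -19*4 = -76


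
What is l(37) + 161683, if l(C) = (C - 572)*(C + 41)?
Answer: 119953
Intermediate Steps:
l(C) = (-572 + C)*(41 + C)
l(37) + 161683 = (-23452 + 37² - 531*37) + 161683 = (-23452 + 1369 - 19647) + 161683 = -41730 + 161683 = 119953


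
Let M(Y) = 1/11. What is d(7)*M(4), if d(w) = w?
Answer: 7/11 ≈ 0.63636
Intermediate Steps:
M(Y) = 1/11
d(7)*M(4) = 7*(1/11) = 7/11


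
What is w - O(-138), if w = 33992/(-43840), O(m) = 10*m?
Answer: 7558151/5480 ≈ 1379.2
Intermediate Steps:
w = -4249/5480 (w = 33992*(-1/43840) = -4249/5480 ≈ -0.77536)
w - O(-138) = -4249/5480 - 10*(-138) = -4249/5480 - 1*(-1380) = -4249/5480 + 1380 = 7558151/5480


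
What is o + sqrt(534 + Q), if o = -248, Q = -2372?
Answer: -248 + I*sqrt(1838) ≈ -248.0 + 42.872*I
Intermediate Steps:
o + sqrt(534 + Q) = -248 + sqrt(534 - 2372) = -248 + sqrt(-1838) = -248 + I*sqrt(1838)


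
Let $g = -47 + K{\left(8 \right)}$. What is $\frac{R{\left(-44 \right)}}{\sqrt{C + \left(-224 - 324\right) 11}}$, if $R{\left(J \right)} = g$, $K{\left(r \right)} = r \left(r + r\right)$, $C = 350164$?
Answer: $\frac{27 \sqrt{86034}}{57356} \approx 0.13808$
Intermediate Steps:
$K{\left(r \right)} = 2 r^{2}$ ($K{\left(r \right)} = r 2 r = 2 r^{2}$)
$g = 81$ ($g = -47 + 2 \cdot 8^{2} = -47 + 2 \cdot 64 = -47 + 128 = 81$)
$R{\left(J \right)} = 81$
$\frac{R{\left(-44 \right)}}{\sqrt{C + \left(-224 - 324\right) 11}} = \frac{81}{\sqrt{350164 + \left(-224 - 324\right) 11}} = \frac{81}{\sqrt{350164 - 6028}} = \frac{81}{\sqrt{344136}} = \frac{81}{2 \sqrt{86034}} = 81 \frac{\sqrt{86034}}{172068} = \frac{27 \sqrt{86034}}{57356}$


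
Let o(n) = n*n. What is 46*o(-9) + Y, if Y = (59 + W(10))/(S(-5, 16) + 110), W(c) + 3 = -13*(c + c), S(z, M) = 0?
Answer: 204828/55 ≈ 3724.1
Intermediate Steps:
o(n) = n**2
W(c) = -3 - 26*c (W(c) = -3 - 13*(c + c) = -3 - 26*c)
Y = -102/55 (Y = (59 + (-3 - 26*10))/(0 + 110) = (59 + (-3 - 260))/110 = (59 - 263)*(1/110) = -204*1/110 = -102/55 ≈ -1.8545)
46*o(-9) + Y = 46*(-9)**2 - 102/55 = 46*81 - 102/55 = 3726 - 102/55 = 204828/55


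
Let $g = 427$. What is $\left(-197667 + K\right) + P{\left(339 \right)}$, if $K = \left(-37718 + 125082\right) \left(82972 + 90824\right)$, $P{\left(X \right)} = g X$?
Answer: $15183460830$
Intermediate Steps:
$P{\left(X \right)} = 427 X$
$K = 15183513744$ ($K = 87364 \cdot 173796 = 15183513744$)
$\left(-197667 + K\right) + P{\left(339 \right)} = \left(-197667 + 15183513744\right) + 427 \cdot 339 = 15183316077 + 144753 = 15183460830$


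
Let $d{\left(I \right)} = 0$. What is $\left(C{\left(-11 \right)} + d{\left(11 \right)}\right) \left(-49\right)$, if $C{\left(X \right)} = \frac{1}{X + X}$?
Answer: $\frac{49}{22} \approx 2.2273$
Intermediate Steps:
$C{\left(X \right)} = \frac{1}{2 X}$
$\left(C{\left(-11 \right)} + d{\left(11 \right)}\right) \left(-49\right) = \left(\frac{1}{2 \left(-11\right)} + 0\right) \left(-49\right) = \left(\frac{1}{2} \left(- \frac{1}{11}\right) + 0\right) \left(-49\right) = \left(- \frac{1}{22} + 0\right) \left(-49\right) = \left(- \frac{1}{22}\right) \left(-49\right) = \frac{49}{22}$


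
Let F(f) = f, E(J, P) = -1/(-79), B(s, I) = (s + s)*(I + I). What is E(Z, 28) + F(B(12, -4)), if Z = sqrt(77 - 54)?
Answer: -15167/79 ≈ -191.99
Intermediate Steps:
B(s, I) = 4*I*s (B(s, I) = (2*s)*(2*I) = 4*I*s)
Z = sqrt(23) ≈ 4.7958
E(J, P) = 1/79 (E(J, P) = -1*(-1/79) = 1/79)
E(Z, 28) + F(B(12, -4)) = 1/79 + 4*(-4)*12 = 1/79 - 192 = -15167/79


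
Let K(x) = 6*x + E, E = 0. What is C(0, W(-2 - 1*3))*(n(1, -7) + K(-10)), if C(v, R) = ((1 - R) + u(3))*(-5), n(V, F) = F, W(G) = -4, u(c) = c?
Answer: 2680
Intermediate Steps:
K(x) = 6*x (K(x) = 6*x + 0 = 6*x)
C(v, R) = -20 + 5*R (C(v, R) = ((1 - R) + 3)*(-5) = (4 - R)*(-5) = -20 + 5*R)
C(0, W(-2 - 1*3))*(n(1, -7) + K(-10)) = (-20 + 5*(-4))*(-7 + 6*(-10)) = (-20 - 20)*(-7 - 60) = -40*(-67) = 2680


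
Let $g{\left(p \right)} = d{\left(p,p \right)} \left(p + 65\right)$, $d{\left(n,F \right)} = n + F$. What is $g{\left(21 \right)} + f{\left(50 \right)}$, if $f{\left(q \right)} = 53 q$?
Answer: $6262$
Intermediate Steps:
$d{\left(n,F \right)} = F + n$
$g{\left(p \right)} = 2 p \left(65 + p\right)$ ($g{\left(p \right)} = \left(p + p\right) \left(p + 65\right) = 2 p \left(65 + p\right)$)
$g{\left(21 \right)} + f{\left(50 \right)} = 2 \cdot 21 \left(65 + 21\right) + 53 \cdot 50 = 2 \cdot 21 \cdot 86 + 2650 = 3612 + 2650 = 6262$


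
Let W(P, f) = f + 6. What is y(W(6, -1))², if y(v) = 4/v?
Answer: 16/25 ≈ 0.64000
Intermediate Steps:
W(P, f) = 6 + f
y(W(6, -1))² = (4/(6 - 1))² = (4/5)² = (4*(⅕))² = (⅘)² = 16/25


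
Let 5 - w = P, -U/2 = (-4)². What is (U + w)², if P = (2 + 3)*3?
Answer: 1764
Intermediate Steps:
P = 15 (P = 5*3 = 15)
U = -32 (U = -2*(-4)² = -2*16 = -32)
w = -10 (w = 5 - 1*15 = 5 - 15 = -10)
(U + w)² = (-32 - 10)² = (-42)² = 1764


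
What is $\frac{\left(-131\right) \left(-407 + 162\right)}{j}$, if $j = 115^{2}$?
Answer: $\frac{6419}{2645} \approx 2.4268$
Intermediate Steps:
$j = 13225$
$\frac{\left(-131\right) \left(-407 + 162\right)}{j} = \frac{\left(-131\right) \left(-407 + 162\right)}{13225} = \left(-131\right) \left(-245\right) \frac{1}{13225} = 32095 \cdot \frac{1}{13225} = \frac{6419}{2645}$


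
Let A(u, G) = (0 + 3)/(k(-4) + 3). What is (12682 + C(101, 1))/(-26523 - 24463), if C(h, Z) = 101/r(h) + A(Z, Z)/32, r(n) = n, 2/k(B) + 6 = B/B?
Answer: -5276143/21210176 ≈ -0.24876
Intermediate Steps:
k(B) = -⅖ (k(B) = 2/(-6 + B/B) = 2/(-6 + 1) = 2/(-5) = 2*(-⅕) = -⅖)
A(u, G) = 15/13 (A(u, G) = (0 + 3)/(-⅖ + 3) = 3/(13/5) = 3*(5/13) = 15/13)
C(h, Z) = 15/416 + 101/h (C(h, Z) = 101/h + (15/13)/32 = 101/h + (15/13)*(1/32) = 101/h + 15/416 = 15/416 + 101/h)
(12682 + C(101, 1))/(-26523 - 24463) = (12682 + (15/416 + 101/101))/(-26523 - 24463) = (12682 + (15/416 + 101*(1/101)))/(-50986) = (12682 + (15/416 + 1))*(-1/50986) = (12682 + 431/416)*(-1/50986) = (5276143/416)*(-1/50986) = -5276143/21210176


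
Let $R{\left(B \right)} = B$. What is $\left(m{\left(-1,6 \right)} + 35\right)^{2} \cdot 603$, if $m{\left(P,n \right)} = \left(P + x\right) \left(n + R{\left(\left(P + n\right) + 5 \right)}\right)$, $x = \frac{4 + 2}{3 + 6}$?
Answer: $530707$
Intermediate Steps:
$x = \frac{2}{3}$ ($x = \frac{6}{9} = 6 \cdot \frac{1}{9} = \frac{2}{3} \approx 0.66667$)
$m{\left(P,n \right)} = \left(\frac{2}{3} + P\right) \left(5 + P + 2 n\right)$ ($m{\left(P,n \right)} = \left(P + \frac{2}{3}\right) \left(n + \left(\left(P + n\right) + 5\right)\right) = \left(\frac{2}{3} + P\right) \left(n + \left(5 + P + n\right)\right) = \left(\frac{2}{3} + P\right) \left(5 + P + 2 n\right)$)
$\left(m{\left(-1,6 \right)} + 35\right)^{2} \cdot 603 = \left(\left(\frac{10}{3} + \left(-1\right)^{2} + \frac{4}{3} \cdot 6 + \frac{17}{3} \left(-1\right) + 2 \left(-1\right) 6\right) + 35\right)^{2} \cdot 603 = \left(\left(\frac{10}{3} + 1 + 8 - \frac{17}{3} - 12\right) + 35\right)^{2} \cdot 603 = \left(- \frac{16}{3} + 35\right)^{2} \cdot 603 = \left(\frac{89}{3}\right)^{2} \cdot 603 = \frac{7921}{9} \cdot 603 = 530707$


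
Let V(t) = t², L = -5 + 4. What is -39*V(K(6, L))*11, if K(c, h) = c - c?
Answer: 0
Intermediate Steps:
L = -1
K(c, h) = 0
-39*V(K(6, L))*11 = -39*0²*11 = -39*0*11 = 0*11 = 0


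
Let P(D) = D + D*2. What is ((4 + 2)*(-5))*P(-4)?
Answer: 360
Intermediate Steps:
P(D) = 3*D (P(D) = D + 2*D = 3*D)
((4 + 2)*(-5))*P(-4) = ((4 + 2)*(-5))*(3*(-4)) = (6*(-5))*(-12) = -30*(-12) = 360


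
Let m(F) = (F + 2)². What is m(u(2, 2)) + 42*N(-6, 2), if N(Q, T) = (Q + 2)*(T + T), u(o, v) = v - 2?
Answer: -668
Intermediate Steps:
u(o, v) = -2 + v
m(F) = (2 + F)²
N(Q, T) = 2*T*(2 + Q) (N(Q, T) = (2 + Q)*(2*T) = 2*T*(2 + Q))
m(u(2, 2)) + 42*N(-6, 2) = (2 + (-2 + 2))² + 42*(2*2*(2 - 6)) = (2 + 0)² + 42*(2*2*(-4)) = 2² + 42*(-16) = 4 - 672 = -668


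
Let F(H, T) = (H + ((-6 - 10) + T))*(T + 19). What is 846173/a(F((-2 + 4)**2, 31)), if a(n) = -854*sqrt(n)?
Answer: -846173*sqrt(38)/162260 ≈ -32.147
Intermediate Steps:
F(H, T) = (19 + T)*(-16 + H + T) (F(H, T) = (H + (-16 + T))*(19 + T) = (-16 + H + T)*(19 + T) = (19 + T)*(-16 + H + T))
846173/a(F((-2 + 4)**2, 31)) = 846173/((-854*sqrt(-304 + 31**2 + 3*31 + 19*(-2 + 4)**2 + (-2 + 4)**2*31))) = 846173/((-854*sqrt(-304 + 961 + 93 + 19*2**2 + 2**2*31))) = 846173/((-854*sqrt(-304 + 961 + 93 + 19*4 + 4*31))) = 846173/((-854*sqrt(-304 + 961 + 93 + 76 + 124))) = 846173/((-4270*sqrt(38))) = 846173*(-sqrt(38)/162260) = -846173*sqrt(38)/162260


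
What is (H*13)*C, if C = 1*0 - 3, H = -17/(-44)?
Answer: -663/44 ≈ -15.068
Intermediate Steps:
H = 17/44 (H = -17*(-1/44) = 17/44 ≈ 0.38636)
C = -3 (C = 0 - 3 = -3)
(H*13)*C = ((17/44)*13)*(-3) = (221/44)*(-3) = -663/44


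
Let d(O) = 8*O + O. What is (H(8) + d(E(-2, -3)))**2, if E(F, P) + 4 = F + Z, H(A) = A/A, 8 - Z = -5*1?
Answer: 4096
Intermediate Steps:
Z = 13 (Z = 8 - (-5) = 8 - 1*(-5) = 8 + 5 = 13)
H(A) = 1
E(F, P) = 9 + F (E(F, P) = -4 + (F + 13) = -4 + (13 + F) = 9 + F)
d(O) = 9*O
(H(8) + d(E(-2, -3)))**2 = (1 + 9*(9 - 2))**2 = (1 + 9*7)**2 = (1 + 63)**2 = 64**2 = 4096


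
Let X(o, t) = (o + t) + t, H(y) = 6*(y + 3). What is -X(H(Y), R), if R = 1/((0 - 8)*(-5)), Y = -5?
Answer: 239/20 ≈ 11.950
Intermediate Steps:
R = 1/40 (R = 1/(-8*(-5)) = 1/40 ≈ 0.025000)
H(y) = 18 + 6*y (H(y) = 6*(3 + y) = 18 + 6*y)
X(o, t) = o + 2*t
-X(H(Y), R) = -((18 + 6*(-5)) + 2*(1/40)) = -((18 - 30) + 1/20) = -(-12 + 1/20) = -1*(-239/20) = 239/20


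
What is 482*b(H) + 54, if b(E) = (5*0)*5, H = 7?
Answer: 54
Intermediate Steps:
b(E) = 0 (b(E) = 0*5 = 0)
482*b(H) + 54 = 482*0 + 54 = 0 + 54 = 54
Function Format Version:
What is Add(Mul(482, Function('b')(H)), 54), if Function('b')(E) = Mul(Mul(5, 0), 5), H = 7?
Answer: 54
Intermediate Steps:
Function('b')(E) = 0 (Function('b')(E) = Mul(0, 5) = 0)
Add(Mul(482, Function('b')(H)), 54) = Add(Mul(482, 0), 54) = Add(0, 54) = 54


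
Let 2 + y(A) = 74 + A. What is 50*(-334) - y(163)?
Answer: -16935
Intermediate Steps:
y(A) = 72 + A (y(A) = -2 + (74 + A) = 72 + A)
50*(-334) - y(163) = 50*(-334) - (72 + 163) = -16700 - 1*235 = -16700 - 235 = -16935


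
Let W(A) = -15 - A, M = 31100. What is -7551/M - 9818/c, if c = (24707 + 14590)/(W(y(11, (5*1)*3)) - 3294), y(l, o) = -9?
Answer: 335774869451/407378900 ≈ 824.23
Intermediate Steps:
c = -13099/1100 (c = (24707 + 14590)/((-15 - 1*(-9)) - 3294) = 39297/((-15 + 9) - 3294) = 39297/(-6 - 3294) = 39297/(-3300) = 39297*(-1/3300) = -13099/1100 ≈ -11.908)
-7551/M - 9818/c = -7551/31100 - 9818/(-13099/1100) = -7551*1/31100 - 9818*(-1100/13099) = -7551/31100 + 10799800/13099 = 335774869451/407378900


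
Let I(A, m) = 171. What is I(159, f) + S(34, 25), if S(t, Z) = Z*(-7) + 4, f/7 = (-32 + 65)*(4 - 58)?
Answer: 0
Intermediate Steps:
f = -12474 (f = 7*((-32 + 65)*(4 - 58)) = 7*(33*(-54)) = 7*(-1782) = -12474)
S(t, Z) = 4 - 7*Z (S(t, Z) = -7*Z + 4 = 4 - 7*Z)
I(159, f) + S(34, 25) = 171 + (4 - 7*25) = 171 + (4 - 175) = 171 - 171 = 0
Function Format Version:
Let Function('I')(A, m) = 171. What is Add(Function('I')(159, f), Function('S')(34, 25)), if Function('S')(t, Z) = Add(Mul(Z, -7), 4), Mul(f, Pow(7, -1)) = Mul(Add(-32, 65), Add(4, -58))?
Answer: 0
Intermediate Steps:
f = -12474 (f = Mul(7, Mul(Add(-32, 65), Add(4, -58))) = Mul(7, Mul(33, -54)) = Mul(7, -1782) = -12474)
Function('S')(t, Z) = Add(4, Mul(-7, Z)) (Function('S')(t, Z) = Add(Mul(-7, Z), 4) = Add(4, Mul(-7, Z)))
Add(Function('I')(159, f), Function('S')(34, 25)) = Add(171, Add(4, Mul(-7, 25))) = Add(171, Add(4, -175)) = Add(171, -171) = 0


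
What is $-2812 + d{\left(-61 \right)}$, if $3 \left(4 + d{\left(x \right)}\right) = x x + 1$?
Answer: $- \frac{4726}{3} \approx -1575.3$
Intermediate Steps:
$d{\left(x \right)} = - \frac{11}{3} + \frac{x^{2}}{3}$ ($d{\left(x \right)} = -4 + \frac{x x + 1}{3} = -4 + \frac{x^{2} + 1}{3} = -4 + \frac{1 + x^{2}}{3} = -4 + \left(\frac{1}{3} + \frac{x^{2}}{3}\right) = - \frac{11}{3} + \frac{x^{2}}{3}$)
$-2812 + d{\left(-61 \right)} = -2812 - \left(\frac{11}{3} - \frac{\left(-61\right)^{2}}{3}\right) = -2812 + \left(- \frac{11}{3} + \frac{1}{3} \cdot 3721\right) = -2812 + \left(- \frac{11}{3} + \frac{3721}{3}\right) = -2812 + \frac{3710}{3} = - \frac{4726}{3}$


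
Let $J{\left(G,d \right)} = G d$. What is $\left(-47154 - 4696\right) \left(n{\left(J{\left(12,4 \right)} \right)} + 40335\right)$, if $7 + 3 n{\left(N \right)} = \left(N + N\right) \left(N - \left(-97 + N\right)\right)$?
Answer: $- \frac{6756573500}{3} \approx -2.2522 \cdot 10^{9}$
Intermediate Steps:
$n{\left(N \right)} = - \frac{7}{3} + \frac{194 N}{3}$ ($n{\left(N \right)} = - \frac{7}{3} + \frac{\left(N + N\right) \left(N - \left(-97 + N\right)\right)}{3} = - \frac{7}{3} + \frac{2 N 97}{3} = - \frac{7}{3} + \frac{194 N}{3}$)
$\left(-47154 - 4696\right) \left(n{\left(J{\left(12,4 \right)} \right)} + 40335\right) = \left(-47154 - 4696\right) \left(\left(- \frac{7}{3} + \frac{194 \cdot 12 \cdot 4}{3}\right) + 40335\right) = - 51850 \left(\left(- \frac{7}{3} + \frac{194}{3} \cdot 48\right) + 40335\right) = - 51850 \left(\left(- \frac{7}{3} + 3104\right) + 40335\right) = - 51850 \left(\frac{9305}{3} + 40335\right) = \left(-51850\right) \frac{130310}{3} = - \frac{6756573500}{3}$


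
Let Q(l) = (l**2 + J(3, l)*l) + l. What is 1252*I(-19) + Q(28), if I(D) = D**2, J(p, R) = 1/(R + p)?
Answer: 14036332/31 ≈ 4.5279e+5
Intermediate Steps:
Q(l) = l + l**2 + l/(3 + l) (Q(l) = (l**2 + l/(l + 3)) + l = (l**2 + l/(3 + l)) + l = l + l**2 + l/(3 + l))
1252*I(-19) + Q(28) = 1252*(-19)**2 + 28*(1 + (1 + 28)*(3 + 28))/(3 + 28) = 1252*361 + 28*(1 + 29*31)/31 = 451972 + 28*(1/31)*(1 + 899) = 451972 + 28*(1/31)*900 = 451972 + 25200/31 = 14036332/31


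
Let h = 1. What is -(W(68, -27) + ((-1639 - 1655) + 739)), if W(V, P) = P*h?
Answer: 2582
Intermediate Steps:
W(V, P) = P (W(V, P) = P*1 = P)
-(W(68, -27) + ((-1639 - 1655) + 739)) = -(-27 + ((-1639 - 1655) + 739)) = -(-27 + (-3294 + 739)) = -(-27 - 2555) = -1*(-2582) = 2582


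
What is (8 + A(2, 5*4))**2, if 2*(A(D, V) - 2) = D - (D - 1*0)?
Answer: 100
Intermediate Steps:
A(D, V) = 2 (A(D, V) = 2 + (D - (D - 1*0))/2 = 2 + (D - (D + 0))/2 = 2 + (D - D)/2 = 2 + (1/2)*0 = 2 + 0 = 2)
(8 + A(2, 5*4))**2 = (8 + 2)**2 = 10**2 = 100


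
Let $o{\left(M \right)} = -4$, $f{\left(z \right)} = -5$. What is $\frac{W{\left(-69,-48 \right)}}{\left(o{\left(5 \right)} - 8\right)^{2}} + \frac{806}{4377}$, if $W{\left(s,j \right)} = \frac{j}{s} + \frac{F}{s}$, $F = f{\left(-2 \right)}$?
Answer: $\frac{2746799}{14496624} \approx 0.18948$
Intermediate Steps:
$F = -5$
$W{\left(s,j \right)} = - \frac{5}{s} + \frac{j}{s}$ ($W{\left(s,j \right)} = \frac{j}{s} - \frac{5}{s} = - \frac{5}{s} + \frac{j}{s}$)
$\frac{W{\left(-69,-48 \right)}}{\left(o{\left(5 \right)} - 8\right)^{2}} + \frac{806}{4377} = \frac{\frac{1}{-69} \left(-5 - 48\right)}{\left(-4 - 8\right)^{2}} + \frac{806}{4377} = \frac{\left(- \frac{1}{69}\right) \left(-53\right)}{\left(-12\right)^{2}} + 806 \cdot \frac{1}{4377} = \frac{53}{69 \cdot 144} + \frac{806}{4377} = \frac{53}{69} \cdot \frac{1}{144} + \frac{806}{4377} = \frac{53}{9936} + \frac{806}{4377} = \frac{2746799}{14496624}$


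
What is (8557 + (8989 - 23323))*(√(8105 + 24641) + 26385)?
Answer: -152426145 - 5777*√32746 ≈ -1.5347e+8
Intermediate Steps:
(8557 + (8989 - 23323))*(√(8105 + 24641) + 26385) = (8557 - 14334)*(√32746 + 26385) = -5777*(26385 + √32746) = -152426145 - 5777*√32746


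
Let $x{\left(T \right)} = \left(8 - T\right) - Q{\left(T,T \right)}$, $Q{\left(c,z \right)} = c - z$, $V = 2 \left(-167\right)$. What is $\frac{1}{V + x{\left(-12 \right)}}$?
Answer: $- \frac{1}{314} \approx -0.0031847$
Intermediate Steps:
$V = -334$
$x{\left(T \right)} = 8 - T$ ($x{\left(T \right)} = \left(8 - T\right) - \left(T - T\right) = \left(8 - T\right) - 0 = \left(8 - T\right) + 0 = 8 - T$)
$\frac{1}{V + x{\left(-12 \right)}} = \frac{1}{-334 + \left(8 - -12\right)} = \frac{1}{-334 + \left(8 + 12\right)} = \frac{1}{-334 + 20} = \frac{1}{-314} = - \frac{1}{314}$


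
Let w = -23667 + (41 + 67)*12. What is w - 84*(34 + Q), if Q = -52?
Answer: -20859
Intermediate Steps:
w = -22371 (w = -23667 + 108*12 = -23667 + 1296 = -22371)
w - 84*(34 + Q) = -22371 - 84*(34 - 52) = -22371 - 84*(-18) = -22371 + 1512 = -20859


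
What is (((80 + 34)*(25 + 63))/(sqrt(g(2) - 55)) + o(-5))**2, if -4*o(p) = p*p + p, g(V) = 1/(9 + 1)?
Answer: -111821835/61 + 33440*I*sqrt(610)/61 ≈ -1.8331e+6 + 13539.0*I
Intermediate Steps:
g(V) = 1/10
o(p) = -p/4 - p**2/4 (o(p) = -(p*p + p)/4 = -(p**2 + p)/4 = -(p + p**2)/4 = -p/4 - p**2/4)
(((80 + 34)*(25 + 63))/(sqrt(g(2) - 55)) + o(-5))**2 = (((80 + 34)*(25 + 63))/(sqrt(1/10 - 55)) - 1/4*(-5)*(1 - 5))**2 = ((114*88)/(sqrt(-549/10)) - 1/4*(-5)*(-4))**2 = (10032/((3*I*sqrt(610)/10)) - 5)**2 = (10032*(-I*sqrt(610)/183) - 5)**2 = (-3344*I*sqrt(610)/61 - 5)**2 = (-5 - 3344*I*sqrt(610)/61)**2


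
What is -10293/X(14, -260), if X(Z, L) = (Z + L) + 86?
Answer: 10293/160 ≈ 64.331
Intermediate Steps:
X(Z, L) = 86 + L + Z (X(Z, L) = (L + Z) + 86 = 86 + L + Z)
-10293/X(14, -260) = -10293/(86 - 260 + 14) = -10293/(-160) = -10293*(-1/160) = 10293/160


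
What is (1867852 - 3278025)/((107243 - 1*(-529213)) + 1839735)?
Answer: -1410173/2476191 ≈ -0.56949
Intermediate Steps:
(1867852 - 3278025)/((107243 - 1*(-529213)) + 1839735) = -1410173/((107243 + 529213) + 1839735) = -1410173/(636456 + 1839735) = -1410173/2476191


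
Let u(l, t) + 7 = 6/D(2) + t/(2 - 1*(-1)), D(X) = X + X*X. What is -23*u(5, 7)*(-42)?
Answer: -3542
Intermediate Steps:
D(X) = X + X²
u(l, t) = -6 + t/3 (u(l, t) = -7 + (6/((2*(1 + 2))) + t/(2 - 1*(-1))) = -7 + (6/((2*3)) + t/(2 + 1)) = -7 + (6/6 + t/3) = -7 + (6*(⅙) + t*(⅓)) = -7 + (1 + t/3) = -6 + t/3)
-23*u(5, 7)*(-42) = -23*(-6 + (⅓)*7)*(-42) = -23*(-6 + 7/3)*(-42) = -23*(-11/3)*(-42) = (253/3)*(-42) = -3542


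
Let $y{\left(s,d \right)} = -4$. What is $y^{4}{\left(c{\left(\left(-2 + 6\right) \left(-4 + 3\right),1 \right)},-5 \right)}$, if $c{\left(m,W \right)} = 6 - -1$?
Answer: $256$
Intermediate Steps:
$c{\left(m,W \right)} = 7$ ($c{\left(m,W \right)} = 6 + 1 = 7$)
$y^{4}{\left(c{\left(\left(-2 + 6\right) \left(-4 + 3\right),1 \right)},-5 \right)} = \left(-4\right)^{4} = 256$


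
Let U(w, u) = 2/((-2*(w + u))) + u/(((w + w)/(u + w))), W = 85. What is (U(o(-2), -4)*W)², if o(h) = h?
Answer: 8850625/36 ≈ 2.4585e+5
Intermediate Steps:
U(w, u) = 2/(-2*u - 2*w) + u*(u + w)/(2*w) (U(w, u) = 2/((-2*(u + w))) + u/(((2*w)/(u + w))) = 2/(-2*u - 2*w) + u/((2*w/(u + w))) = 2/(-2*u - 2*w) + u*((u + w)/(2*w)) = 2/(-2*u - 2*w) + u*(u + w)/(2*w))
(U(o(-2), -4)*W)² = ((((½)*(-4)³ - 1*(-2) - 2*(-4)² + (½)*(-4)*(-2)²)/((-2)*(-4 - 2)))*85)² = (-½*((½)*(-64) + 2 - 2*16 + (½)*(-4)*4)/(-6)*85)² = (-½*(-⅙)*(-32 + 2 - 32 - 8)*85)² = (-½*(-⅙)*(-70)*85)² = (-35/6*85)² = (-2975/6)² = 8850625/36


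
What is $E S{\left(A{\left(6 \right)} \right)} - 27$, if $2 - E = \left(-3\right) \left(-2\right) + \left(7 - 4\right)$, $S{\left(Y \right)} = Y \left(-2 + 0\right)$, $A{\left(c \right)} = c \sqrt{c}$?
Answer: $-27 + 84 \sqrt{6} \approx 178.76$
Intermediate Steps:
$A{\left(c \right)} = c^{\frac{3}{2}}$
$S{\left(Y \right)} = - 2 Y$ ($S{\left(Y \right)} = Y \left(-2\right) = - 2 Y$)
$E = -7$ ($E = 2 - \left(\left(-3\right) \left(-2\right) + \left(7 - 4\right)\right) = 2 - \left(6 + 3\right) = 2 - 9 = -7$)
$E S{\left(A{\left(6 \right)} \right)} - 27 = - 7 \left(- 2 \cdot 6^{\frac{3}{2}}\right) - 27 = - 7 \left(- 2 \cdot 6 \sqrt{6}\right) - 27 = - 7 \left(- 12 \sqrt{6}\right) - 27 = 84 \sqrt{6} - 27 = -27 + 84 \sqrt{6}$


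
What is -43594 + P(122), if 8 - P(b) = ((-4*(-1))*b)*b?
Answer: -103122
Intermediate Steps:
P(b) = 8 - 4*b**2 (P(b) = 8 - (-4*(-1))*b*b = 8 - 4*b*b = 8 - 4*b**2)
-43594 + P(122) = -43594 + (8 - 4*122**2) = -43594 + (8 - 4*14884) = -43594 + (8 - 59536) = -43594 - 59528 = -103122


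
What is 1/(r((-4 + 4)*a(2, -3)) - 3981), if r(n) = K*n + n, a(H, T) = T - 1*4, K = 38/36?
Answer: -1/3981 ≈ -0.00025119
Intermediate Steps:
K = 19/18 (K = 38*(1/36) = 19/18 ≈ 1.0556)
a(H, T) = -4 + T (a(H, T) = T - 4 = -4 + T)
r(n) = 37*n/18 (r(n) = 19*n/18 + n = 37*n/18)
1/(r((-4 + 4)*a(2, -3)) - 3981) = 1/(37*((-4 + 4)*(-4 - 3))/18 - 3981) = 1/(37*(0*(-7))/18 - 3981) = 1/((37/18)*0 - 3981) = 1/(0 - 3981) = 1/(-3981) = -1/3981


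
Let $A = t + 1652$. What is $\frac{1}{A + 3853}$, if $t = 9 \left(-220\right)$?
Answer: $\frac{1}{3525} \approx 0.00028369$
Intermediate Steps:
$t = -1980$
$A = -328$ ($A = -1980 + 1652 = -328$)
$\frac{1}{A + 3853} = \frac{1}{-328 + 3853} = \frac{1}{3525}$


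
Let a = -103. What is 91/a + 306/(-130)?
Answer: -21674/6695 ≈ -3.2373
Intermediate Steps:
91/a + 306/(-130) = 91/(-103) + 306/(-130) = 91*(-1/103) + 306*(-1/130) = -91/103 - 153/65 = -21674/6695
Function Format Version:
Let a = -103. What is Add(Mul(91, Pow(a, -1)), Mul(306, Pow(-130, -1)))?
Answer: Rational(-21674, 6695) ≈ -3.2373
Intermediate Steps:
Add(Mul(91, Pow(a, -1)), Mul(306, Pow(-130, -1))) = Add(Mul(91, Pow(-103, -1)), Mul(306, Pow(-130, -1))) = Add(Mul(91, Rational(-1, 103)), Mul(306, Rational(-1, 130))) = Add(Rational(-91, 103), Rational(-153, 65)) = Rational(-21674, 6695)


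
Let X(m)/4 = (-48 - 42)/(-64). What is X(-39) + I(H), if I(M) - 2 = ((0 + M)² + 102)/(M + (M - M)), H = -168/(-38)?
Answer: 37365/1064 ≈ 35.117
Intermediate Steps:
H = 84/19 (H = -168*(-1/38) = 84/19 ≈ 4.4211)
X(m) = 45/8 (X(m) = 4*((-48 - 42)/(-64)) = 4*(-90*(-1/64)) = 4*(45/32) = 45/8)
I(M) = 2 + (102 + M²)/M (I(M) = 2 + ((0 + M)² + 102)/(M + (M - M)) = 2 + (M² + 102)/(M + 0) = 2 + (102 + M²)/M)
X(-39) + I(H) = 45/8 + (2 + 84/19 + 102/(84/19)) = 45/8 + (2 + 84/19 + 102*(19/84)) = 45/8 + (2 + 84/19 + 323/14) = 45/8 + 7845/266 = 37365/1064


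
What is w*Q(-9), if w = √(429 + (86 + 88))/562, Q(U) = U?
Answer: -27*√67/562 ≈ -0.39325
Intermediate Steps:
w = 3*√67/562 (w = √(429 + 174)*(1/562) = √603*(1/562) = (3*√67)*(1/562) = 3*√67/562 ≈ 0.043694)
w*Q(-9) = (3*√67/562)*(-9) = -27*√67/562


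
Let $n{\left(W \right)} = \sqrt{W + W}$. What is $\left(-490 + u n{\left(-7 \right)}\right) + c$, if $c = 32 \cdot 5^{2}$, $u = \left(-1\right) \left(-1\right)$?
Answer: $310 + i \sqrt{14} \approx 310.0 + 3.7417 i$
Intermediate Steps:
$u = 1$
$c = 800$ ($c = 32 \cdot 25 = 800$)
$n{\left(W \right)} = \sqrt{2} \sqrt{W}$ ($n{\left(W \right)} = \sqrt{2 W} = \sqrt{2} \sqrt{W}$)
$\left(-490 + u n{\left(-7 \right)}\right) + c = \left(-490 + 1 \sqrt{2} \sqrt{-7}\right) + 800 = \left(-490 + 1 \sqrt{2} i \sqrt{7}\right) + 800 = \left(-490 + 1 i \sqrt{14}\right) + 800 = \left(-490 + i \sqrt{14}\right) + 800 = 310 + i \sqrt{14}$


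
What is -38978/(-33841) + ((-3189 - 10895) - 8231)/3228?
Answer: -629340931/109238748 ≈ -5.7612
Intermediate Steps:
-38978/(-33841) + ((-3189 - 10895) - 8231)/3228 = -38978*(-1/33841) + (-14084 - 8231)*(1/3228) = 38978/33841 - 22315*1/3228 = 38978/33841 - 22315/3228 = -629340931/109238748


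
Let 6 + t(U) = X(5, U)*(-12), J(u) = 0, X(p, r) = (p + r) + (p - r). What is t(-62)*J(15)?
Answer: 0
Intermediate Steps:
X(p, r) = 2*p
t(U) = -126 (t(U) = -6 + (2*5)*(-12) = -6 + 10*(-12) = -6 - 120 = -126)
t(-62)*J(15) = -126*0 = 0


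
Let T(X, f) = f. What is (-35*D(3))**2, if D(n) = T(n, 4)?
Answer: 19600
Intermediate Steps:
D(n) = 4
(-35*D(3))**2 = (-35*4)**2 = (-140)**2 = 19600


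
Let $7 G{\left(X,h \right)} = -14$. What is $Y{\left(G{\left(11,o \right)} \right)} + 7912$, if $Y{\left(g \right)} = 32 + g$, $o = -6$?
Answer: $7942$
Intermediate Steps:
$G{\left(X,h \right)} = -2$ ($G{\left(X,h \right)} = \frac{1}{7} \left(-14\right) = -2$)
$Y{\left(G{\left(11,o \right)} \right)} + 7912 = \left(32 - 2\right) + 7912 = 30 + 7912 = 7942$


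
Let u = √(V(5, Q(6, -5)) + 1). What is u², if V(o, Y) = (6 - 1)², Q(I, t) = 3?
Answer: 26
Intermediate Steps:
V(o, Y) = 25 (V(o, Y) = 5² = 25)
u = √26 (u = √(25 + 1) = √26 ≈ 5.0990)
u² = (√26)² = 26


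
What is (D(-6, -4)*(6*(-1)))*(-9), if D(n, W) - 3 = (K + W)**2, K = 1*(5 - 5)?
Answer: 1026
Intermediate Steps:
K = 0 (K = 1*0 = 0)
D(n, W) = 3 + W**2 (D(n, W) = 3 + (0 + W)**2 = 3 + W**2)
(D(-6, -4)*(6*(-1)))*(-9) = ((3 + (-4)**2)*(6*(-1)))*(-9) = ((3 + 16)*(-6))*(-9) = (19*(-6))*(-9) = -114*(-9) = 1026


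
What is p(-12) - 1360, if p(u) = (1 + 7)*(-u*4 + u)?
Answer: -1072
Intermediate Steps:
p(u) = -24*u (p(u) = 8*(-4*u + u) = 8*(-3*u) = -24*u)
p(-12) - 1360 = -24*(-12) - 1360 = 288 - 136*10 = 288 - 1360 = -1072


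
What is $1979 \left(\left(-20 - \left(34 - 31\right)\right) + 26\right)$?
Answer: $5937$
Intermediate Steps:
$1979 \left(\left(-20 - \left(34 - 31\right)\right) + 26\right) = 1979 \left(\left(-20 - 3\right) + 26\right) = 1979 \left(-23 + 26\right) = 1979 \cdot 3 = 5937$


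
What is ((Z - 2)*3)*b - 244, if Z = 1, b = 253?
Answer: -1003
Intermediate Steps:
((Z - 2)*3)*b - 244 = ((1 - 2)*3)*253 - 244 = -1*3*253 - 244 = -3*253 - 244 = -759 - 244 = -1003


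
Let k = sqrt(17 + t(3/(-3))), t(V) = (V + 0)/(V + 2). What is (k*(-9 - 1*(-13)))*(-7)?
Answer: -112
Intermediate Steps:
t(V) = V/(2 + V)
k = 4 (k = sqrt(17 + (3/(-3))/(2 + 3/(-3))) = sqrt(17 + (3*(-1/3))/(2 + 3*(-1/3))) = sqrt(17 - 1/(2 - 1)) = sqrt(17 - 1/1) = sqrt(17 - 1*1) = sqrt(17 - 1) = sqrt(16) = 4)
(k*(-9 - 1*(-13)))*(-7) = (4*(-9 - 1*(-13)))*(-7) = (4*(-9 + 13))*(-7) = (4*4)*(-7) = 16*(-7) = -112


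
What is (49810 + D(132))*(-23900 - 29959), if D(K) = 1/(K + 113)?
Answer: -657265667409/245 ≈ -2.6827e+9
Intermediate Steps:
D(K) = 1/(113 + K)
(49810 + D(132))*(-23900 - 29959) = (49810 + 1/(113 + 132))*(-23900 - 29959) = (49810 + 1/245)*(-53859) = (12203451/245)*(-53859) = -657265667409/245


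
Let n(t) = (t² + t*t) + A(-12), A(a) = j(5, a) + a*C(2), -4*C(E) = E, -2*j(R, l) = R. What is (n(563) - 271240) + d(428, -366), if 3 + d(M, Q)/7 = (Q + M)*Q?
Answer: 407673/2 ≈ 2.0384e+5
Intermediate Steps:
d(M, Q) = -21 + 7*Q*(M + Q) (d(M, Q) = -21 + 7*((Q + M)*Q) = -21 + 7*((M + Q)*Q) = -21 + 7*(Q*(M + Q)) = -21 + 7*Q*(M + Q))
j(R, l) = -R/2
C(E) = -E/4
A(a) = -5/2 - a/2 (A(a) = -½*5 + a*(-¼*2) = -5/2 + a*(-½) = -5/2 - a/2)
n(t) = 7/2 + 2*t² (n(t) = (t² + t*t) + (-5/2 - ½*(-12)) = (t² + t²) + (-5/2 + 6) = 2*t² + 7/2 = 7/2 + 2*t²)
(n(563) - 271240) + d(428, -366) = ((7/2 + 2*563²) - 271240) + (-21 + 7*(-366)² + 7*428*(-366)) = ((7/2 + 2*316969) - 271240) + (-21 + 7*133956 - 1096536) = ((7/2 + 633938) - 271240) + (-21 + 937692 - 1096536) = (1267883/2 - 271240) - 158865 = 725403/2 - 158865 = 407673/2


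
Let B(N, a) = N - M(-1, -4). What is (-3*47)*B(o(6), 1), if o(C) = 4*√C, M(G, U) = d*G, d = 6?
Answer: -846 - 564*√6 ≈ -2227.5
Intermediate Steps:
M(G, U) = 6*G
B(N, a) = 6 + N (B(N, a) = N - 6*(-1) = N - 1*(-6) = N + 6 = 6 + N)
(-3*47)*B(o(6), 1) = (-3*47)*(6 + 4*√6) = -141*(6 + 4*√6) = -846 - 564*√6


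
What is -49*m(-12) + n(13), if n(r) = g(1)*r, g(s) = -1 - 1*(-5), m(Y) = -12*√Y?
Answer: 52 + 1176*I*√3 ≈ 52.0 + 2036.9*I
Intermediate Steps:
g(s) = 4 (g(s) = -1 + 5 = 4)
n(r) = 4*r
-49*m(-12) + n(13) = -(-588)*√(-12) + 4*13 = -(-588)*2*I*√3 + 52 = -(-1176)*I*√3 + 52 = 1176*I*√3 + 52 = 52 + 1176*I*√3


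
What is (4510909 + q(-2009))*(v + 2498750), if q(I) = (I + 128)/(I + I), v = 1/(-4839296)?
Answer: 219168955334698179005757/19444291328 ≈ 1.1272e+13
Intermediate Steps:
v = -1/4839296 ≈ -2.0664e-7
q(I) = (128 + I)/(2*I) (q(I) = (128 + I)/((2*I)) = (128 + I)*(1/(2*I)) = (128 + I)/(2*I))
(4510909 + q(-2009))*(v + 2498750) = (4510909 + (½)*(128 - 2009)/(-2009))*(-1/4839296 + 2498750) = (4510909 + (½)*(-1/2009)*(-1881))*(12092190879999/4839296) = (4510909 + 1881/4018)*(12092190879999/4839296) = (18124834243/4018)*(12092190879999/4839296) = 219168955334698179005757/19444291328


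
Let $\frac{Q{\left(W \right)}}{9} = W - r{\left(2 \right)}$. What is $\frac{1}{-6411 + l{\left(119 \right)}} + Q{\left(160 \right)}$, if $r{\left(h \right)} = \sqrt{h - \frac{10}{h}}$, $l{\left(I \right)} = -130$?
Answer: $\frac{9419039}{6541} - 9 i \sqrt{3} \approx 1440.0 - 15.588 i$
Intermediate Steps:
$Q{\left(W \right)} = 9 W - 9 i \sqrt{3}$ ($Q{\left(W \right)} = 9 \left(W - \sqrt{2 - \frac{10}{2}}\right) = 9 \left(W - \sqrt{2 - 5}\right) = 9 \left(W - \sqrt{-3}\right) = 9 \left(W - i \sqrt{3}\right) = 9 W - 9 i \sqrt{3}$)
$\frac{1}{-6411 + l{\left(119 \right)}} + Q{\left(160 \right)} = \frac{1}{-6411 - 130} + \left(9 \cdot 160 - 9 i \sqrt{3}\right) = \frac{1}{-6541} + \left(1440 - 9 i \sqrt{3}\right) = - \frac{1}{6541} + \left(1440 - 9 i \sqrt{3}\right) = \frac{9419039}{6541} - 9 i \sqrt{3}$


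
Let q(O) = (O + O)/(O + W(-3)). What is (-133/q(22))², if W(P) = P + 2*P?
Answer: 2989441/1936 ≈ 1544.1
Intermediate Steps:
W(P) = 3*P
q(O) = 2*O/(-9 + O) (q(O) = (O + O)/(O + 3*(-3)) = (2*O)/(O - 9) = (2*O)/(-9 + O) = 2*O/(-9 + O))
(-133/q(22))² = (-133/(2*22/(-9 + 22)))² = (-133/(2*22/13))² = (-133/(2*22*(1/13)))² = (-133/44/13)² = (-133*13/44)² = (-1729/44)² = 2989441/1936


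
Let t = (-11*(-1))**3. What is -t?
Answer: -1331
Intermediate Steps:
t = 1331 (t = 11**3 = 1331)
-t = -1*1331 = -1331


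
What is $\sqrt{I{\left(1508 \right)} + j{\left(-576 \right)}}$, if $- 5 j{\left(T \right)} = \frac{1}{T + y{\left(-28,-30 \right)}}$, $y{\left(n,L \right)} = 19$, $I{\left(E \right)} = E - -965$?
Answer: $\frac{\sqrt{19181147210}}{2785} \approx 49.729$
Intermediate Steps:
$I{\left(E \right)} = 965 + E$ ($I{\left(E \right)} = E + 965 = 965 + E$)
$j{\left(T \right)} = - \frac{1}{5 \left(19 + T\right)}$ ($j{\left(T \right)} = - \frac{1}{5 \left(T + 19\right)} = - \frac{1}{5 \left(19 + T\right)}$)
$\sqrt{I{\left(1508 \right)} + j{\left(-576 \right)}} = \sqrt{\left(965 + 1508\right) - \frac{1}{95 + 5 \left(-576\right)}} = \sqrt{2473 - \frac{1}{95 - 2880}} = \sqrt{2473 - \frac{1}{-2785}} = \sqrt{2473 - - \frac{1}{2785}} = \sqrt{2473 + \frac{1}{2785}} = \sqrt{\frac{6887306}{2785}} = \frac{\sqrt{19181147210}}{2785}$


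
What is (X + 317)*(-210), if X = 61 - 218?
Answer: -33600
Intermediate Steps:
X = -157
(X + 317)*(-210) = (-157 + 317)*(-210) = 160*(-210) = -33600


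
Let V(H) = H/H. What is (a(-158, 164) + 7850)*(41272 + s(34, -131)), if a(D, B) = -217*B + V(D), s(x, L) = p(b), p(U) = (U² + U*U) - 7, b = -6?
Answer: -1146564369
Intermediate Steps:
V(H) = 1
p(U) = -7 + 2*U² (p(U) = (U² + U²) - 7 = 2*U² - 7 = -7 + 2*U²)
s(x, L) = 65 (s(x, L) = -7 + 2*(-6)² = -7 + 2*36 = -7 + 72 = 65)
a(D, B) = 1 - 217*B (a(D, B) = -217*B + 1 = 1 - 217*B)
(a(-158, 164) + 7850)*(41272 + s(34, -131)) = ((1 - 217*164) + 7850)*(41272 + 65) = ((1 - 35588) + 7850)*41337 = (-35587 + 7850)*41337 = -27737*41337 = -1146564369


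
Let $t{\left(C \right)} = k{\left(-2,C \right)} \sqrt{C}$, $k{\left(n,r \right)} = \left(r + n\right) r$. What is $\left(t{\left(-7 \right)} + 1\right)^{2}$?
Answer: $-27782 + 126 i \sqrt{7} \approx -27782.0 + 333.36 i$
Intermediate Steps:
$k{\left(n,r \right)} = r \left(n + r\right)$ ($k{\left(n,r \right)} = \left(n + r\right) r = r \left(n + r\right)$)
$t{\left(C \right)} = C^{\frac{3}{2}} \left(-2 + C\right)$ ($t{\left(C \right)} = C \left(-2 + C\right) \sqrt{C} = C^{\frac{3}{2}} \left(-2 + C\right)$)
$\left(t{\left(-7 \right)} + 1\right)^{2} = \left(\left(-7\right)^{\frac{3}{2}} \left(-2 - 7\right) + 1\right)^{2} = \left(- 7 i \sqrt{7} \left(-9\right) + 1\right)^{2} = \left(63 i \sqrt{7} + 1\right)^{2} = \left(1 + 63 i \sqrt{7}\right)^{2}$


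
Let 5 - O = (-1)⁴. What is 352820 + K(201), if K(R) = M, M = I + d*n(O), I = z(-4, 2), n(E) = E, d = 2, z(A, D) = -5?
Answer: 352823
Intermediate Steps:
O = 4 (O = 5 - 1*(-1)⁴ = 5 - 1*1 = 5 - 1 = 4)
I = -5
M = 3 (M = -5 + 2*4 = -5 + 8 = 3)
K(R) = 3
352820 + K(201) = 352820 + 3 = 352823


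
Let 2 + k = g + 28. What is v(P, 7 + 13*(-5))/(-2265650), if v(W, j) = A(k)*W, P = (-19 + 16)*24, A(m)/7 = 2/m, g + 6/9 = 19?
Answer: 216/21523675 ≈ 1.0035e-5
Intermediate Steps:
g = 55/3 (g = -2/3 + 19 = 55/3 ≈ 18.333)
k = 133/3 (k = -2 + (55/3 + 28) = -2 + 139/3 = 133/3 ≈ 44.333)
A(m) = 14/m (A(m) = 7*(2/m) = 14/m)
P = -72 (P = -3*24 = -72)
v(W, j) = 6*W/19 (v(W, j) = (14/(133/3))*W = (14*(3/133))*W = 6*W/19)
v(P, 7 + 13*(-5))/(-2265650) = ((6/19)*(-72))/(-2265650) = -432/19*(-1/2265650) = 216/21523675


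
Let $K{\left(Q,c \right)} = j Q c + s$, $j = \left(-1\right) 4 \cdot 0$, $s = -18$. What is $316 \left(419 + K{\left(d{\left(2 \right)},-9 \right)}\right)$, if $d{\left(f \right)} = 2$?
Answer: $126716$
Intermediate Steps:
$j = 0$ ($j = \left(-4\right) 0 = 0$)
$K{\left(Q,c \right)} = -18$ ($K{\left(Q,c \right)} = 0 Q c - 18 = 0 c - 18 = 0 - 18 = -18$)
$316 \left(419 + K{\left(d{\left(2 \right)},-9 \right)}\right) = 316 \left(419 - 18\right) = 316 \cdot 401 = 126716$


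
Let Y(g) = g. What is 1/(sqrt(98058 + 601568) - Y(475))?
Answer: 475/474001 + sqrt(699626)/474001 ≈ 0.0027667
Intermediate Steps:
1/(sqrt(98058 + 601568) - Y(475)) = 1/(sqrt(98058 + 601568) - 1*475) = 1/(sqrt(699626) - 475) = 1/(-475 + sqrt(699626))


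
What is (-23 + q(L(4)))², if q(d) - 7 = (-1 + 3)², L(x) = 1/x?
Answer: 144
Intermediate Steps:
q(d) = 11 (q(d) = 7 + (-1 + 3)² = 7 + 2² = 7 + 4 = 11)
(-23 + q(L(4)))² = (-23 + 11)² = (-12)² = 144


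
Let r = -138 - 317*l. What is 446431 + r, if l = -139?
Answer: 490356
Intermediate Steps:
r = 43925 (r = -138 - 317*(-139) = -138 + 44063 = 43925)
446431 + r = 446431 + 43925 = 490356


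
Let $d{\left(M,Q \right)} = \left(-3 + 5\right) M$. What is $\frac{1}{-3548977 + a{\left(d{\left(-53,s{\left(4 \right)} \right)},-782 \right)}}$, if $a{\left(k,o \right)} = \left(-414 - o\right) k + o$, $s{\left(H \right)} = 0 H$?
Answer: $- \frac{1}{3588767} \approx -2.7865 \cdot 10^{-7}$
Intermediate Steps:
$s{\left(H \right)} = 0$
$d{\left(M,Q \right)} = 2 M$
$a{\left(k,o \right)} = o + k \left(-414 - o\right)$ ($a{\left(k,o \right)} = k \left(-414 - o\right) + o = o + k \left(-414 - o\right)$)
$\frac{1}{-3548977 + a{\left(d{\left(-53,s{\left(4 \right)} \right)},-782 \right)}} = \frac{1}{-3548977 - \left(782 + 2 \left(-53\right) \left(-782\right) + 414 \cdot 2 \left(-53\right)\right)} = \frac{1}{-3548977 - \left(-43102 + 82892\right)} = \frac{1}{-3548977 - 39790} = \frac{1}{-3588767} = - \frac{1}{3588767}$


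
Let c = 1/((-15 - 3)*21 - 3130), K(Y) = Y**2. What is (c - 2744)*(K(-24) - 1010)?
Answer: 2088831801/1754 ≈ 1.1909e+6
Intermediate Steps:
c = -1/3508 (c = 1/(-18*21 - 3130) = 1/(-378 - 3130) = 1/(-3508) = -1/3508 ≈ -0.00028506)
(c - 2744)*(K(-24) - 1010) = (-1/3508 - 2744)*((-24)**2 - 1010) = -9625953*(576 - 1010)/3508 = -9625953/3508*(-434) = 2088831801/1754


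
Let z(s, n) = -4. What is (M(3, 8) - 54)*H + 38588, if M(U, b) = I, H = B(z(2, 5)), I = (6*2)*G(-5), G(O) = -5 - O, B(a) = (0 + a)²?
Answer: 37724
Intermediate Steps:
B(a) = a²
I = 0 (I = (6*2)*(-5 - 1*(-5)) = 12*(-5 + 5) = 12*0 = 0)
H = 16 (H = (-4)² = 16)
M(U, b) = 0
(M(3, 8) - 54)*H + 38588 = (0 - 54)*16 + 38588 = -54*16 + 38588 = -864 + 38588 = 37724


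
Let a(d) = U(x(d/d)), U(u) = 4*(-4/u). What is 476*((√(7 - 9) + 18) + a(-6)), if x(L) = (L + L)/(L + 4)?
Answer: -10472 + 476*I*√2 ≈ -10472.0 + 673.17*I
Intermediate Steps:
x(L) = 2*L/(4 + L) (x(L) = (2*L)/(4 + L) = 2*L/(4 + L))
U(u) = -16/u
a(d) = -40 (a(d) = -16/(2*(d/d)/(4 + d/d)) = -16/(2*1/(4 + 1)) = -16/(2*1/5) = -16/(2*1*(⅕)) = -16/⅖ = -16*5/2 = -40)
476*((√(7 - 9) + 18) + a(-6)) = 476*((√(7 - 9) + 18) - 40) = 476*((√(-2) + 18) - 40) = 476*((I*√2 + 18) - 40) = 476*((18 + I*√2) - 40) = 476*(-22 + I*√2) = -10472 + 476*I*√2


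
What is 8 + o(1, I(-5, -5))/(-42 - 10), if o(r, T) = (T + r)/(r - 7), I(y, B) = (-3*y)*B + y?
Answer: 2417/312 ≈ 7.7468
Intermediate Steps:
I(y, B) = y - 3*B*y (I(y, B) = -3*B*y + y = y - 3*B*y)
o(r, T) = (T + r)/(-7 + r)
8 + o(1, I(-5, -5))/(-42 - 10) = 8 + ((-5*(1 - 3*(-5)) + 1)/(-7 + 1))/(-42 - 10) = 8 + ((-5*(1 + 15) + 1)/(-6))/(-52) = 8 - (-5*16 + 1)/6*(-1/52) = 8 - (-80 + 1)/6*(-1/52) = 8 - 1/6*(-79)*(-1/52) = 8 + (79/6)*(-1/52) = 8 - 79/312 = 2417/312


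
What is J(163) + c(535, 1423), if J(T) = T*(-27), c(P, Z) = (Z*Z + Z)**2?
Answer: 4106102423503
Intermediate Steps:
c(P, Z) = (Z + Z**2)**2 (c(P, Z) = (Z**2 + Z)**2 = (Z + Z**2)**2)
J(T) = -27*T
J(163) + c(535, 1423) = -27*163 + 1423**2*(1 + 1423)**2 = -4401 + 2024929*1424**2 = -4401 + 2024929*2027776 = -4401 + 4106102427904 = 4106102423503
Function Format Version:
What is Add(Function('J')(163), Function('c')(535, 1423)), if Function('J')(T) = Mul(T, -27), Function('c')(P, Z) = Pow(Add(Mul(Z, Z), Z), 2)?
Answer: 4106102423503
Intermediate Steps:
Function('c')(P, Z) = Pow(Add(Z, Pow(Z, 2)), 2) (Function('c')(P, Z) = Pow(Add(Pow(Z, 2), Z), 2) = Pow(Add(Z, Pow(Z, 2)), 2))
Function('J')(T) = Mul(-27, T)
Add(Function('J')(163), Function('c')(535, 1423)) = Add(Mul(-27, 163), Mul(Pow(1423, 2), Pow(Add(1, 1423), 2))) = Add(-4401, Mul(2024929, Pow(1424, 2))) = Add(-4401, Mul(2024929, 2027776)) = Add(-4401, 4106102427904) = 4106102423503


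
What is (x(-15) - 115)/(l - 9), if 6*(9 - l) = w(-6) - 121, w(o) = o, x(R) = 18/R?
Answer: -3486/635 ≈ -5.4898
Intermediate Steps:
l = 181/6 (l = 9 - (-6 - 121)/6 = 9 - 1/6*(-127) = 9 + 127/6 = 181/6 ≈ 30.167)
(x(-15) - 115)/(l - 9) = (18/(-15) - 115)/(181/6 - 9) = (18*(-1/15) - 115)/(127/6) = (-6/5 - 115)*(6/127) = -581/5*6/127 = -3486/635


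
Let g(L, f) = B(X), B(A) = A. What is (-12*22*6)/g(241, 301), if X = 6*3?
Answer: -88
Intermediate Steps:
X = 18
g(L, f) = 18
(-12*22*6)/g(241, 301) = (-12*22*6)/18 = -264*6*(1/18) = -1584*1/18 = -88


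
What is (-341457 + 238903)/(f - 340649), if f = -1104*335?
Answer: 102554/710489 ≈ 0.14434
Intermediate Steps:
f = -369840
(-341457 + 238903)/(f - 340649) = (-341457 + 238903)/(-369840 - 340649) = -102554/(-710489) = -102554*(-1/710489) = 102554/710489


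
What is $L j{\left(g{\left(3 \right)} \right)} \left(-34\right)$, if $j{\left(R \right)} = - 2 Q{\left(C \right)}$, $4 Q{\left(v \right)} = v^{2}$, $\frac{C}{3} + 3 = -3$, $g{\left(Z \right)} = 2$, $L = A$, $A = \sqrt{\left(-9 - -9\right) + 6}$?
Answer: $5508 \sqrt{6} \approx 13492.0$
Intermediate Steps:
$A = \sqrt{6}$ ($A = \sqrt{\left(-9 + 9\right) + 6} = \sqrt{0 + 6} = \sqrt{6} \approx 2.4495$)
$L = \sqrt{6} \approx 2.4495$
$C = -18$ ($C = -9 + 3 \left(-3\right) = -9 - 9 = -18$)
$Q{\left(v \right)} = \frac{v^{2}}{4}$
$j{\left(R \right)} = -162$ ($j{\left(R \right)} = - 2 \frac{\left(-18\right)^{2}}{4} = - 2 \cdot \frac{1}{4} \cdot 324 = \left(-2\right) 81 = -162$)
$L j{\left(g{\left(3 \right)} \right)} \left(-34\right) = \sqrt{6} \left(-162\right) \left(-34\right) = - 162 \sqrt{6} \left(-34\right) = 5508 \sqrt{6}$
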